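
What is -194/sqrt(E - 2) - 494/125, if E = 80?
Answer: -494/125 - 97*sqrt(78)/39 ≈ -25.918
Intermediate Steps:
-194/sqrt(E - 2) - 494/125 = -194/sqrt(80 - 2) - 494/125 = -194*sqrt(78)/78 - 494*1/125 = -97*sqrt(78)/39 - 494/125 = -494/125 - 97*sqrt(78)/39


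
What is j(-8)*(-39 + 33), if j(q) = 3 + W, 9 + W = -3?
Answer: 54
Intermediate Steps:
W = -12 (W = -9 - 3 = -12)
j(q) = -9 (j(q) = 3 - 12 = -9)
j(-8)*(-39 + 33) = -9*(-39 + 33) = -9*(-6) = 54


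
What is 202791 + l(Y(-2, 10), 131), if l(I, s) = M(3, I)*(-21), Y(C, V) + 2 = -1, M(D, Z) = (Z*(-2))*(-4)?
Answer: 203295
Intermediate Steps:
M(D, Z) = 8*Z (M(D, Z) = -2*Z*(-4) = 8*Z)
Y(C, V) = -3 (Y(C, V) = -2 - 1 = -3)
l(I, s) = -168*I (l(I, s) = (8*I)*(-21) = -168*I)
202791 + l(Y(-2, 10), 131) = 202791 - 168*(-3) = 202791 + 504 = 203295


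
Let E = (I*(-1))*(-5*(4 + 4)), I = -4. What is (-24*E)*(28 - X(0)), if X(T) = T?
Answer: 107520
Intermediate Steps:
E = -160 (E = (-4*(-1))*(-5*(4 + 4)) = 4*(-5*8) = 4*(-40) = -160)
(-24*E)*(28 - X(0)) = (-24*(-160))*(28 - 1*0) = 3840*(28 + 0) = 3840*28 = 107520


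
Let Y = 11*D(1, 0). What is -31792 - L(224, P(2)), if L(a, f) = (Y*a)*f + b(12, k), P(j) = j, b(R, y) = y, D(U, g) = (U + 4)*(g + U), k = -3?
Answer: -56429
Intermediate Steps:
D(U, g) = (4 + U)*(U + g)
Y = 55 (Y = 11*(1² + 4*1 + 4*0 + 1*0) = 11*(1 + 4 + 0 + 0) = 11*5 = 55)
L(a, f) = -3 + 55*a*f (L(a, f) = (55*a)*f - 3 = 55*a*f - 3 = -3 + 55*a*f)
-31792 - L(224, P(2)) = -31792 - (-3 + 55*224*2) = -31792 - (-3 + 24640) = -31792 - 1*24637 = -31792 - 24637 = -56429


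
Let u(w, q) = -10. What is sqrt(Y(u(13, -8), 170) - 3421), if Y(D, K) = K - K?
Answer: I*sqrt(3421) ≈ 58.489*I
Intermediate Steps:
Y(D, K) = 0
sqrt(Y(u(13, -8), 170) - 3421) = sqrt(0 - 3421) = sqrt(-3421) = I*sqrt(3421)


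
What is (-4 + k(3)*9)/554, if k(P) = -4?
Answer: -20/277 ≈ -0.072202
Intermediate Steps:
(-4 + k(3)*9)/554 = (-4 - 4*9)/554 = (-4 - 36)*(1/554) = -40*1/554 = -20/277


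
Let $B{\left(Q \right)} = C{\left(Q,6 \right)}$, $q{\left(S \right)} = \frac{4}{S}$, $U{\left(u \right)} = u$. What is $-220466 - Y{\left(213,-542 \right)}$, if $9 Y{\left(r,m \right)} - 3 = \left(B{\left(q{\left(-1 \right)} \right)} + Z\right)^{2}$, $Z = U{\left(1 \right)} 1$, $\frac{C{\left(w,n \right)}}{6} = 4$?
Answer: $- \frac{1984822}{9} \approx -2.2054 \cdot 10^{5}$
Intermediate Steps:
$C{\left(w,n \right)} = 24$ ($C{\left(w,n \right)} = 6 \cdot 4 = 24$)
$B{\left(Q \right)} = 24$
$Z = 1$ ($Z = 1 \cdot 1 = 1$)
$Y{\left(r,m \right)} = \frac{628}{9}$ ($Y{\left(r,m \right)} = \frac{1}{3} + \frac{\left(24 + 1\right)^{2}}{9} = \frac{1}{3} + \frac{25^{2}}{9} = \frac{1}{3} + \frac{1}{9} \cdot 625 = \frac{1}{3} + \frac{625}{9} = \frac{628}{9}$)
$-220466 - Y{\left(213,-542 \right)} = -220466 - \frac{628}{9} = - \frac{1984822}{9}$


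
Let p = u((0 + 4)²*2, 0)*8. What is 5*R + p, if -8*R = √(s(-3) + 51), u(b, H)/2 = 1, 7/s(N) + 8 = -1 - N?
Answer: 16 - 5*√1794/48 ≈ 11.588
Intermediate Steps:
s(N) = 7/(-9 - N) (s(N) = 7/(-8 + (-1 - N)) = 7/(-9 - N))
u(b, H) = 2 (u(b, H) = 2*1 = 2)
R = -√1794/48 (R = -√(-7/(9 - 3) + 51)/8 = -√(-7/6 + 51)/8 = -√1794/48 ≈ -0.88241)
p = 16 (p = 2*8 = 16)
5*R + p = 5*(-√1794/48) + 16 = -5*√1794/48 + 16 = 16 - 5*√1794/48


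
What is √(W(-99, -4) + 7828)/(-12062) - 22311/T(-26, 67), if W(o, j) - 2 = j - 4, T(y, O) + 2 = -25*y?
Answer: -2479/72 - √7822/12062 ≈ -34.438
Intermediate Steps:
T(y, O) = -2 - 25*y
W(o, j) = -2 + j (W(o, j) = 2 + (j - 4) = 2 + (-4 + j) = -2 + j)
√(W(-99, -4) + 7828)/(-12062) - 22311/T(-26, 67) = √((-2 - 4) + 7828)/(-12062) - 22311/(-2 - 25*(-26)) = √(-6 + 7828)*(-1/12062) - 22311/(-2 + 650) = √7822*(-1/12062) - 22311/648 = -√7822/12062 - 22311*1/648 = -√7822/12062 - 2479/72 = -2479/72 - √7822/12062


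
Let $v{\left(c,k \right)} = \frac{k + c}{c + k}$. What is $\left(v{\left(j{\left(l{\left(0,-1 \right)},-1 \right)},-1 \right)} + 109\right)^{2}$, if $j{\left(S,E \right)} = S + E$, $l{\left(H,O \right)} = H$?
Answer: $12100$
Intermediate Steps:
$j{\left(S,E \right)} = E + S$
$v{\left(c,k \right)} = 1$ ($v{\left(c,k \right)} = \frac{c + k}{c + k} = 1$)
$\left(v{\left(j{\left(l{\left(0,-1 \right)},-1 \right)},-1 \right)} + 109\right)^{2} = \left(1 + 109\right)^{2} = 110^{2} = 12100$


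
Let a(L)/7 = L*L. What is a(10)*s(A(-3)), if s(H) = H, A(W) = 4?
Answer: 2800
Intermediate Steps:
a(L) = 7*L² (a(L) = 7*(L*L) = 7*L²)
a(10)*s(A(-3)) = (7*10²)*4 = (7*100)*4 = 700*4 = 2800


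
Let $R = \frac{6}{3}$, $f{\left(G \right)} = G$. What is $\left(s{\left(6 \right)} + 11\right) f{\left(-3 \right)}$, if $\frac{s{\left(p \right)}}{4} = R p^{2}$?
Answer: $-897$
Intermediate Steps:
$R = 2$ ($R = 6 \cdot \frac{1}{3} = 2$)
$s{\left(p \right)} = 8 p^{2}$ ($s{\left(p \right)} = 4 \cdot 2 p^{2} = 8 p^{2}$)
$\left(s{\left(6 \right)} + 11\right) f{\left(-3 \right)} = \left(8 \cdot 6^{2} + 11\right) \left(-3\right) = \left(8 \cdot 36 + 11\right) \left(-3\right) = \left(288 + 11\right) \left(-3\right) = 299 \left(-3\right) = -897$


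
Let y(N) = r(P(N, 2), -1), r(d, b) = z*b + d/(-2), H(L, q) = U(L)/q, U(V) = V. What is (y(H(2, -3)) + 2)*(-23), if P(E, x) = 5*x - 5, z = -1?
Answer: -23/2 ≈ -11.500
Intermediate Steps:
P(E, x) = -5 + 5*x
H(L, q) = L/q
r(d, b) = -b - d/2 (r(d, b) = -b + d/(-2) = -b + d*(-½) = -b - d/2)
y(N) = -3/2 (y(N) = -1*(-1) - (-5 + 5*2)/2 = 1 - (-5 + 10)/2 = 1 - ½*5 = 1 - 5/2 = -3/2)
(y(H(2, -3)) + 2)*(-23) = (-3/2 + 2)*(-23) = (½)*(-23) = -23/2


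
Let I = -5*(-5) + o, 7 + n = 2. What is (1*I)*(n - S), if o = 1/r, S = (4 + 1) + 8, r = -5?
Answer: -2232/5 ≈ -446.40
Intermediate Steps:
S = 13 (S = 5 + 8 = 13)
n = -5 (n = -7 + 2 = -5)
o = -1/5 (o = 1/(-5) = -1/5 ≈ -0.20000)
I = 124/5 (I = -5*(-5) - 1/5 = 25 - 1/5 = 124/5 ≈ 24.800)
(1*I)*(n - S) = (1*(124/5))*(-5 - 1*13) = 124*(-5 - 13)/5 = (124/5)*(-18) = -2232/5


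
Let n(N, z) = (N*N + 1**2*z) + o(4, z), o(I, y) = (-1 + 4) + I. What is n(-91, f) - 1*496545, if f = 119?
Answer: -488138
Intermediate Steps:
o(I, y) = 3 + I
n(N, z) = 7 + z + N**2 (n(N, z) = (N*N + 1**2*z) + (3 + 4) = (N**2 + 1*z) + 7 = (N**2 + z) + 7 = (z + N**2) + 7 = 7 + z + N**2)
n(-91, f) - 1*496545 = (7 + 119 + (-91)**2) - 1*496545 = (7 + 119 + 8281) - 496545 = 8407 - 496545 = -488138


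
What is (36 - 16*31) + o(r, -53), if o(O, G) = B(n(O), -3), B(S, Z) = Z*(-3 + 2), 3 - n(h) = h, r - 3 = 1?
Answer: -457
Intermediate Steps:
r = 4 (r = 3 + 1 = 4)
n(h) = 3 - h
B(S, Z) = -Z (B(S, Z) = Z*(-1) = -Z)
o(O, G) = 3 (o(O, G) = -1*(-3) = 3)
(36 - 16*31) + o(r, -53) = (36 - 16*31) + 3 = (36 - 496) + 3 = -460 + 3 = -457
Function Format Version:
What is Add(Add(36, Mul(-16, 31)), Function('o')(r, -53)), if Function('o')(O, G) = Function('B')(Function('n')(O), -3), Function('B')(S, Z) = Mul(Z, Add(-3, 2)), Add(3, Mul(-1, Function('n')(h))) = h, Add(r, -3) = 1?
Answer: -457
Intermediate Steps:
r = 4 (r = Add(3, 1) = 4)
Function('n')(h) = Add(3, Mul(-1, h))
Function('B')(S, Z) = Mul(-1, Z) (Function('B')(S, Z) = Mul(Z, -1) = Mul(-1, Z))
Function('o')(O, G) = 3 (Function('o')(O, G) = Mul(-1, -3) = 3)
Add(Add(36, Mul(-16, 31)), Function('o')(r, -53)) = Add(Add(36, Mul(-16, 31)), 3) = Add(Add(36, -496), 3) = Add(-460, 3) = -457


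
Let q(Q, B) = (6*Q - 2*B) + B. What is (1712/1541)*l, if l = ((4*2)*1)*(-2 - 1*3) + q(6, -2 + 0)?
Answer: -3424/1541 ≈ -2.2219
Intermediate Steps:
q(Q, B) = -B + 6*Q (q(Q, B) = (-2*B + 6*Q) + B = -B + 6*Q)
l = -2 (l = ((4*2)*1)*(-2 - 1*3) + (-(-2 + 0) + 6*6) = (8*1)*(-2 - 3) + (-1*(-2) + 36) = 8*(-5) + (2 + 36) = -40 + 38 = -2)
(1712/1541)*l = (1712/1541)*(-2) = -3424/1541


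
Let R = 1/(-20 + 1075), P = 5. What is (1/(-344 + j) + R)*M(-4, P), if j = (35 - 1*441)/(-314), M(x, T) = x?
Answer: 424/53805 ≈ 0.0078803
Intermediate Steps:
j = 203/157 (j = (35 - 441)*(-1/314) = -406*(-1/314) = 203/157 ≈ 1.2930)
R = 1/1055 ≈ 0.00094787
(1/(-344 + j) + R)*M(-4, P) = (1/(-344 + 203/157) + 1/1055)*(-4) = (1/(-53805/157) + 1/1055)*(-4) = (-157/53805 + 1/1055)*(-4) = -106/53805*(-4) = 424/53805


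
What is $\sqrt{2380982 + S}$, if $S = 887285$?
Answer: $\sqrt{3268267} \approx 1807.8$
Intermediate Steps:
$\sqrt{2380982 + S} = \sqrt{2380982 + 887285} = \sqrt{3268267}$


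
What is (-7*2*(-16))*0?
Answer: 0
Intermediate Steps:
(-7*2*(-16))*0 = -14*(-16)*0 = 224*0 = 0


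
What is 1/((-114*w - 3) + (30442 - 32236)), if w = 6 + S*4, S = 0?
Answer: -1/2481 ≈ -0.00040306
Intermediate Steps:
w = 6 (w = 6 + 0*4 = 6 + 0 = 6)
1/((-114*w - 3) + (30442 - 32236)) = 1/((-114*6 - 3) + (30442 - 32236)) = 1/((-684 - 3) - 1794) = 1/(-687 - 1794) = 1/(-2481) = -1/2481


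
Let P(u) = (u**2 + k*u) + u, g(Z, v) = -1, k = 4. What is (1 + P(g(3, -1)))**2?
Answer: 9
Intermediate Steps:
P(u) = u**2 + 5*u (P(u) = (u**2 + 4*u) + u = u**2 + 5*u)
(1 + P(g(3, -1)))**2 = (1 - (5 - 1))**2 = (1 - 1*4)**2 = (1 - 4)**2 = (-3)**2 = 9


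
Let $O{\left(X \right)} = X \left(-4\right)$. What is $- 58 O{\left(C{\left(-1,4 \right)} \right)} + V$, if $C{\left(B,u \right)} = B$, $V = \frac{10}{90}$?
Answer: $- \frac{2087}{9} \approx -231.89$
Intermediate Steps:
$V = \frac{1}{9}$ ($V = 10 \cdot \frac{1}{90} = \frac{1}{9} \approx 0.11111$)
$O{\left(X \right)} = - 4 X$
$- 58 O{\left(C{\left(-1,4 \right)} \right)} + V = - 58 \left(\left(-4\right) \left(-1\right)\right) + \frac{1}{9} = \left(-58\right) 4 + \frac{1}{9} = -232 + \frac{1}{9} = - \frac{2087}{9}$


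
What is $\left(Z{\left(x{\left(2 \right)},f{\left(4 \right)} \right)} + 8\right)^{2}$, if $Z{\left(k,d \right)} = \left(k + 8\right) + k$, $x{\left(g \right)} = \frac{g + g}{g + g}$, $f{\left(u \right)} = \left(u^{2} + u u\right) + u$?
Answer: $324$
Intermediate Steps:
$f{\left(u \right)} = u + 2 u^{2}$ ($f{\left(u \right)} = \left(u^{2} + u^{2}\right) + u = 2 u^{2} + u = u + 2 u^{2}$)
$x{\left(g \right)} = 1$ ($x{\left(g \right)} = \frac{2 g}{2 g} = 2 g \frac{1}{2 g} = 1$)
$Z{\left(k,d \right)} = 8 + 2 k$ ($Z{\left(k,d \right)} = \left(8 + k\right) + k = 8 + 2 k$)
$\left(Z{\left(x{\left(2 \right)},f{\left(4 \right)} \right)} + 8\right)^{2} = \left(\left(8 + 2 \cdot 1\right) + 8\right)^{2} = \left(\left(8 + 2\right) + 8\right)^{2} = \left(10 + 8\right)^{2} = 18^{2} = 324$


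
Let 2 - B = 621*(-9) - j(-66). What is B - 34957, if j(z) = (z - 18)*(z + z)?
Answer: -18278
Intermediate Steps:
j(z) = 2*z*(-18 + z) (j(z) = (-18 + z)*(2*z) = 2*z*(-18 + z))
B = 16679 (B = 2 - (621*(-9) - 2*(-66)*(-18 - 66)) = 2 - (-5589 - 2*(-66)*(-84)) = 2 - (-5589 - 1*11088) = 2 - (-5589 - 11088) = 2 - 1*(-16677) = 2 + 16677 = 16679)
B - 34957 = 16679 - 34957 = -18278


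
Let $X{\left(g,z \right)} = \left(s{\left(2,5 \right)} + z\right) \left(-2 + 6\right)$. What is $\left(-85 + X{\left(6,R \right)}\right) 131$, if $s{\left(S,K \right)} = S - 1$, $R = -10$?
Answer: $-15851$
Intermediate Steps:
$s{\left(S,K \right)} = -1 + S$ ($s{\left(S,K \right)} = S - 1 = -1 + S$)
$X{\left(g,z \right)} = 4 + 4 z$ ($X{\left(g,z \right)} = \left(\left(-1 + 2\right) + z\right) \left(-2 + 6\right) = \left(1 + z\right) 4 = 4 + 4 z$)
$\left(-85 + X{\left(6,R \right)}\right) 131 = \left(-85 + \left(4 + 4 \left(-10\right)\right)\right) 131 = \left(-85 + \left(4 - 40\right)\right) 131 = \left(-85 - 36\right) 131 = \left(-121\right) 131 = -15851$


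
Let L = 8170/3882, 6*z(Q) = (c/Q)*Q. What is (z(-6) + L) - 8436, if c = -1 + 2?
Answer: -10913245/1294 ≈ -8433.7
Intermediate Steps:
c = 1
z(Q) = 1/6 (z(Q) = ((1/Q)*Q)/6 = (Q/Q)/6 = (1/6)*1 = 1/6)
L = 4085/1941 (L = 8170*(1/3882) = 4085/1941 ≈ 2.1046)
(z(-6) + L) - 8436 = (1/6 + 4085/1941) - 8436 = 2939/1294 - 8436 = -10913245/1294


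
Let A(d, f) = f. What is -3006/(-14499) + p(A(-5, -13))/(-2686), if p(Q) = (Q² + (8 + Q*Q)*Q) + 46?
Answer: 2128835/2163573 ≈ 0.98394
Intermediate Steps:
p(Q) = 46 + Q² + Q*(8 + Q²) (p(Q) = (Q² + (8 + Q²)*Q) + 46 = (Q² + Q*(8 + Q²)) + 46 = 46 + Q² + Q*(8 + Q²))
-3006/(-14499) + p(A(-5, -13))/(-2686) = -3006/(-14499) + (46 + (-13)² + (-13)³ + 8*(-13))/(-2686) = -3006*(-1/14499) + (46 + 169 - 2197 - 104)*(-1/2686) = 334/1611 - 2086*(-1/2686) = 334/1611 + 1043/1343 = 2128835/2163573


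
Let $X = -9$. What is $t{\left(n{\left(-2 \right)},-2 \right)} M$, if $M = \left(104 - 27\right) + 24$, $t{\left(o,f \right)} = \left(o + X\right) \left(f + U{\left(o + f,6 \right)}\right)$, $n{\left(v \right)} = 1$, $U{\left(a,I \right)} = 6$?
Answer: $-3232$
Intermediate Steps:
$t{\left(o,f \right)} = \left(-9 + o\right) \left(6 + f\right)$ ($t{\left(o,f \right)} = \left(o - 9\right) \left(f + 6\right) = \left(-9 + o\right) \left(6 + f\right)$)
$M = 101$ ($M = \left(104 - 27\right) + 24 = 77 + 24 = 101$)
$t{\left(n{\left(-2 \right)},-2 \right)} M = \left(-54 - -18 + 6 \cdot 1 - 2\right) 101 = \left(-54 + 18 + 6 - 2\right) 101 = \left(-32\right) 101 = -3232$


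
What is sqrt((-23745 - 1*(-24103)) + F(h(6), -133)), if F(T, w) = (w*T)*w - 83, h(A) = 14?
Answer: sqrt(247921) ≈ 497.92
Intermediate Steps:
F(T, w) = -83 + T*w**2 (F(T, w) = (T*w)*w - 83 = T*w**2 - 83 = -83 + T*w**2)
sqrt((-23745 - 1*(-24103)) + F(h(6), -133)) = sqrt((-23745 - 1*(-24103)) + (-83 + 14*(-133)**2)) = sqrt((-23745 + 24103) + (-83 + 14*17689)) = sqrt(358 + (-83 + 247646)) = sqrt(358 + 247563) = sqrt(247921)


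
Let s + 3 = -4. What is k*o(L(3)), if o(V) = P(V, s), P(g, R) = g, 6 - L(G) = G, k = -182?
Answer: -546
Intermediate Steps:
s = -7 (s = -3 - 4 = -7)
L(G) = 6 - G
o(V) = V
k*o(L(3)) = -182*(6 - 1*3) = -182*(6 - 3) = -182*3 = -546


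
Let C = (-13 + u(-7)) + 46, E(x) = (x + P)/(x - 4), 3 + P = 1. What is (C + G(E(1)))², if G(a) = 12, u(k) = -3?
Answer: 1764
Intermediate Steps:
P = -2 (P = -3 + 1 = -2)
E(x) = (-2 + x)/(-4 + x) (E(x) = (x - 2)/(x - 4) = (-2 + x)/(-4 + x))
C = 30 (C = (-13 - 3) + 46 = -16 + 46 = 30)
(C + G(E(1)))² = (30 + 12)² = 42² = 1764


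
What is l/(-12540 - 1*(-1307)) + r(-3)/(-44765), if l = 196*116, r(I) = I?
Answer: -1017743341/502845245 ≈ -2.0240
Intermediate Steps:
l = 22736
l/(-12540 - 1*(-1307)) + r(-3)/(-44765) = 22736/(-12540 - 1*(-1307)) - 3/(-44765) = 22736/(-12540 + 1307) - 3*(-1/44765) = 22736/(-11233) + 3/44765 = 22736*(-1/11233) + 3/44765 = -22736/11233 + 3/44765 = -1017743341/502845245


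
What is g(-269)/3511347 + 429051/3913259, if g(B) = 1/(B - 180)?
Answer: 96634224701242/881374828884711 ≈ 0.10964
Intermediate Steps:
g(B) = 1/(-180 + B)
g(-269)/3511347 + 429051/3913259 = 1/(-180 - 269*3511347) + 429051/3913259 = (1/3511347)/(-449) + 429051*(1/3913259) = -1/449*1/3511347 + 61293/559037 = -1/1576594803 + 61293/559037 = 96634224701242/881374828884711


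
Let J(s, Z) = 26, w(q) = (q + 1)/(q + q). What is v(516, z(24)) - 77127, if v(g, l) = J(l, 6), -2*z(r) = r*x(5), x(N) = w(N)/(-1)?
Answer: -77101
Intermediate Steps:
w(q) = (1 + q)/(2*q) (w(q) = (1 + q)/((2*q)) = (1 + q)*(1/(2*q)) = (1 + q)/(2*q))
x(N) = -(1 + N)/(2*N) (x(N) = ((1 + N)/(2*N))/(-1) = ((1 + N)/(2*N))*(-1) = -(1 + N)/(2*N))
z(r) = 3*r/10 (z(r) = -r*(½)*(-1 - 1*5)/5/2 = -r*(½)*(⅕)*(-1 - 5)/2 = -r*(½)*(⅕)*(-6)/2 = -r*(-3)/(2*5) = -(-3)*r/10 = 3*r/10)
v(g, l) = 26
v(516, z(24)) - 77127 = 26 - 77127 = -77101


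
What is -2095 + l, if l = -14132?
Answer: -16227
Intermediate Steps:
-2095 + l = -2095 - 14132 = -16227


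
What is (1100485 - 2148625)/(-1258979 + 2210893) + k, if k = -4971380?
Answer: -2366163634730/475957 ≈ -4.9714e+6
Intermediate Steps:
(1100485 - 2148625)/(-1258979 + 2210893) + k = (1100485 - 2148625)/(-1258979 + 2210893) - 4971380 = -1048140/951914 - 4971380 = -1048140*1/951914 - 4971380 = -524070/475957 - 4971380 = -2366163634730/475957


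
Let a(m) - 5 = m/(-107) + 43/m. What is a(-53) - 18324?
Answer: -103888841/5671 ≈ -18319.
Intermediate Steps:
a(m) = 5 + 43/m - m/107 (a(m) = 5 + (m/(-107) + 43/m) = 5 + (m*(-1/107) + 43/m) = 5 + (-m/107 + 43/m) = 5 + (43/m - m/107) = 5 + 43/m - m/107)
a(-53) - 18324 = (5 + 43/(-53) - 1/107*(-53)) - 18324 = (5 + 43*(-1/53) + 53/107) - 18324 = (5 - 43/53 + 53/107) - 18324 = 26563/5671 - 18324 = -103888841/5671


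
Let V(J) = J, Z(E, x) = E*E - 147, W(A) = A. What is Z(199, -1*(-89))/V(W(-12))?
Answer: -19727/6 ≈ -3287.8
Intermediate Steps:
Z(E, x) = -147 + E² (Z(E, x) = E² - 147 = -147 + E²)
Z(199, -1*(-89))/V(W(-12)) = (-147 + 199²)/(-12) = (-147 + 39601)*(-1/12) = 39454*(-1/12) = -19727/6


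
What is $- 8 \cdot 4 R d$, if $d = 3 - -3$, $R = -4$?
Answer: $768$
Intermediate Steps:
$d = 6$ ($d = 3 + 3 = 6$)
$- 8 \cdot 4 R d = - 8 \cdot 4 \left(-4\right) 6 = - 8 \left(\left(-16\right) 6\right) = \left(-8\right) \left(-96\right) = 768$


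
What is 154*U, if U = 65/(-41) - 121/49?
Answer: -179212/287 ≈ -624.43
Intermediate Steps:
U = -8146/2009 (U = 65*(-1/41) - 121*1/49 = -65/41 - 121/49 = -8146/2009 ≈ -4.0548)
154*U = 154*(-8146/2009) = -179212/287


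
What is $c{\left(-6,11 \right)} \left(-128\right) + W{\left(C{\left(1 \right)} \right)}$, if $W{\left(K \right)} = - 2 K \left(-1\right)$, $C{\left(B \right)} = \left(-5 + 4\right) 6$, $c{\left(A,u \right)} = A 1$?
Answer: $756$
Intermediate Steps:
$c{\left(A,u \right)} = A$
$C{\left(B \right)} = -6$ ($C{\left(B \right)} = \left(-1\right) 6 = -6$)
$W{\left(K \right)} = 2 K$
$c{\left(-6,11 \right)} \left(-128\right) + W{\left(C{\left(1 \right)} \right)} = \left(-6\right) \left(-128\right) + 2 \left(-6\right) = 768 - 12 = 756$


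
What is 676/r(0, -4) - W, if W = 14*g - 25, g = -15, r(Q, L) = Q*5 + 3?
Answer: 1381/3 ≈ 460.33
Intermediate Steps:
r(Q, L) = 3 + 5*Q (r(Q, L) = 5*Q + 3 = 3 + 5*Q)
W = -235 (W = 14*(-15) - 25 = -210 - 25 = -235)
676/r(0, -4) - W = 676/(3 + 5*0) - 1*(-235) = 676/(3 + 0) + 235 = 676/3 + 235 = 1381/3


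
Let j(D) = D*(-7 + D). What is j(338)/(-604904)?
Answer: -55939/302452 ≈ -0.18495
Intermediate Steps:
j(338)/(-604904) = (338*(-7 + 338))/(-604904) = (338*331)*(-1/604904) = 111878*(-1/604904) = -55939/302452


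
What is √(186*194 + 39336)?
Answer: 6*√2095 ≈ 274.63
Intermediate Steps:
√(186*194 + 39336) = √(36084 + 39336) = √75420 = 6*√2095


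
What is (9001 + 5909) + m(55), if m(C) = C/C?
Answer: 14911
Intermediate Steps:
m(C) = 1
(9001 + 5909) + m(55) = (9001 + 5909) + 1 = 14910 + 1 = 14911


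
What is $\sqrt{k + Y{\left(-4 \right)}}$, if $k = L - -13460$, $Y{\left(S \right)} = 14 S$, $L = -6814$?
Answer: $\sqrt{6590} \approx 81.179$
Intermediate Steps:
$k = 6646$ ($k = -6814 - -13460 = -6814 + 13460 = 6646$)
$\sqrt{k + Y{\left(-4 \right)}} = \sqrt{6646 + 14 \left(-4\right)} = \sqrt{6646 - 56} = \sqrt{6590}$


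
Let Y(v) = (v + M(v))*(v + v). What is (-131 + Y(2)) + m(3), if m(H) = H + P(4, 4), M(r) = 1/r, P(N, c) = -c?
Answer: -122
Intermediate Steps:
m(H) = -4 + H (m(H) = H - 1*4 = H - 4 = -4 + H)
Y(v) = 2*v*(v + 1/v) (Y(v) = (v + 1/v)*(v + v) = (v + 1/v)*(2*v) = 2*v*(v + 1/v))
(-131 + Y(2)) + m(3) = (-131 + (2 + 2*2²)) + (-4 + 3) = (-131 + (2 + 2*4)) - 1 = (-131 + (2 + 8)) - 1 = (-131 + 10) - 1 = -121 - 1 = -122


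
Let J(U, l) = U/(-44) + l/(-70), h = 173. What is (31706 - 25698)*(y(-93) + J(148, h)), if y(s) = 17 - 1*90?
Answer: -182351812/385 ≈ -4.7364e+5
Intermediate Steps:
J(U, l) = -U/44 - l/70 (J(U, l) = U*(-1/44) + l*(-1/70) = -U/44 - l/70)
y(s) = -73 (y(s) = 17 - 90 = -73)
(31706 - 25698)*(y(-93) + J(148, h)) = (31706 - 25698)*(-73 + (-1/44*148 - 1/70*173)) = 6008*(-73 + (-37/11 - 173/70)) = 6008*(-73 - 4493/770) = 6008*(-60703/770) = -182351812/385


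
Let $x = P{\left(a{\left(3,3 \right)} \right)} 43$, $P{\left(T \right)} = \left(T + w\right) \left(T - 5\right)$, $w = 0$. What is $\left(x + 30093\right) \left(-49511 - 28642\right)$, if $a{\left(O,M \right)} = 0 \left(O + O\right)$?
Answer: $-2351858229$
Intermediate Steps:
$a{\left(O,M \right)} = 0$ ($a{\left(O,M \right)} = 0 \cdot 2 O = 0$)
$P{\left(T \right)} = T \left(-5 + T\right)$ ($P{\left(T \right)} = \left(T + 0\right) \left(T - 5\right) = T \left(-5 + T\right)$)
$x = 0$ ($x = 0 \left(-5 + 0\right) 43 = 0 \left(-5\right) 43 = 0 \cdot 43 = 0$)
$\left(x + 30093\right) \left(-49511 - 28642\right) = \left(0 + 30093\right) \left(-49511 - 28642\right) = 30093 \left(-78153\right) = -2351858229$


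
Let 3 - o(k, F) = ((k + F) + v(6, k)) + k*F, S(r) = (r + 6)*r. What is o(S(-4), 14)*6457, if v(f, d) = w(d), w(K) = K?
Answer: 755469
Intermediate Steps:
v(f, d) = d
S(r) = r*(6 + r) (S(r) = (6 + r)*r = r*(6 + r))
o(k, F) = 3 - F - 2*k - F*k (o(k, F) = 3 - (((k + F) + k) + k*F) = 3 - (((F + k) + k) + F*k) = 3 - ((F + 2*k) + F*k) = 3 - (F + 2*k + F*k) = 3 + (-F - 2*k - F*k) = 3 - F - 2*k - F*k)
o(S(-4), 14)*6457 = (3 - 1*14 - (-8)*(6 - 4) - 1*14*(-4*(6 - 4)))*6457 = (3 - 14 - (-8)*2 - 1*14*(-4*2))*6457 = (3 - 14 - 2*(-8) - 1*14*(-8))*6457 = (3 - 14 + 16 + 112)*6457 = 117*6457 = 755469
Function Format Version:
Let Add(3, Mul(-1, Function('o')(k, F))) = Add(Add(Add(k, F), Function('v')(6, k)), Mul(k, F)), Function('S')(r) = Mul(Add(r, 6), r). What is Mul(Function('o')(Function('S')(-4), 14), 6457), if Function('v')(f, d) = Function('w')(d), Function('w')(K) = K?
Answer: 755469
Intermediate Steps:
Function('v')(f, d) = d
Function('S')(r) = Mul(r, Add(6, r)) (Function('S')(r) = Mul(Add(6, r), r) = Mul(r, Add(6, r)))
Function('o')(k, F) = Add(3, Mul(-1, F), Mul(-2, k), Mul(-1, F, k)) (Function('o')(k, F) = Add(3, Mul(-1, Add(Add(Add(k, F), k), Mul(k, F)))) = Add(3, Mul(-1, Add(Add(Add(F, k), k), Mul(F, k)))) = Add(3, Mul(-1, Add(Add(F, Mul(2, k)), Mul(F, k)))) = Add(3, Mul(-1, Add(F, Mul(2, k), Mul(F, k)))) = Add(3, Add(Mul(-1, F), Mul(-2, k), Mul(-1, F, k))) = Add(3, Mul(-1, F), Mul(-2, k), Mul(-1, F, k)))
Mul(Function('o')(Function('S')(-4), 14), 6457) = Mul(Add(3, Mul(-1, 14), Mul(-2, Mul(-4, Add(6, -4))), Mul(-1, 14, Mul(-4, Add(6, -4)))), 6457) = Mul(Add(3, -14, Mul(-2, Mul(-4, 2)), Mul(-1, 14, Mul(-4, 2))), 6457) = Mul(Add(3, -14, Mul(-2, -8), Mul(-1, 14, -8)), 6457) = Mul(Add(3, -14, 16, 112), 6457) = Mul(117, 6457) = 755469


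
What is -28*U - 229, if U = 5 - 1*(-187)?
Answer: -5605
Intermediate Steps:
U = 192 (U = 5 + 187 = 192)
-28*U - 229 = -28*192 - 229 = -5376 - 229 = -5605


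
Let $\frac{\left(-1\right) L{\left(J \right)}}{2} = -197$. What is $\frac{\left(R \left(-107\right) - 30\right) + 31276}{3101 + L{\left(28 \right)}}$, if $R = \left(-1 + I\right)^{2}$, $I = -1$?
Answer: $\frac{30818}{3495} \approx 8.8177$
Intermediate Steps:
$R = 4$ ($R = \left(-1 - 1\right)^{2} = \left(-2\right)^{2} = 4$)
$L{\left(J \right)} = 394$ ($L{\left(J \right)} = \left(-2\right) \left(-197\right) = 394$)
$\frac{\left(R \left(-107\right) - 30\right) + 31276}{3101 + L{\left(28 \right)}} = \frac{\left(4 \left(-107\right) - 30\right) + 31276}{3101 + 394} = \frac{\left(-428 - 30\right) + 31276}{3495} = \left(-458 + 31276\right) \frac{1}{3495} = 30818 \cdot \frac{1}{3495} = \frac{30818}{3495}$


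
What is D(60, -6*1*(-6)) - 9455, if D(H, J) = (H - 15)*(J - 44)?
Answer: -9815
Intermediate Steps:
D(H, J) = (-44 + J)*(-15 + H) (D(H, J) = (-15 + H)*(-44 + J) = (-44 + J)*(-15 + H))
D(60, -6*1*(-6)) - 9455 = (660 - 44*60 - 15*(-6*1)*(-6) + 60*(-6*1*(-6))) - 9455 = (660 - 2640 - (-90)*(-6) + 60*(-6*(-6))) - 9455 = (660 - 2640 - 15*36 + 60*36) - 9455 = (660 - 2640 - 540 + 2160) - 9455 = -360 - 9455 = -9815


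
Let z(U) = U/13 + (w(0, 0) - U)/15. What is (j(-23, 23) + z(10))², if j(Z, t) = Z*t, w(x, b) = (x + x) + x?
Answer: 425473129/1521 ≈ 2.7973e+5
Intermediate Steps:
w(x, b) = 3*x (w(x, b) = 2*x + x = 3*x)
z(U) = 2*U/195 (z(U) = U/13 + (3*0 - U)/15 = U*(1/13) + (0 - U)*(1/15) = U/13 - U*(1/15) = U/13 - U/15 = 2*U/195)
(j(-23, 23) + z(10))² = (-23*23 + (2/195)*10)² = (-529 + 4/39)² = (-20627/39)² = 425473129/1521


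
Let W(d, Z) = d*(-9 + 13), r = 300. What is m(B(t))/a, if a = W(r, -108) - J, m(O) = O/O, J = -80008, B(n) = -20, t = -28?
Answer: 1/81208 ≈ 1.2314e-5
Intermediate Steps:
W(d, Z) = 4*d (W(d, Z) = d*4 = 4*d)
m(O) = 1
a = 81208 (a = 4*300 - 1*(-80008) = 1200 + 80008 = 81208)
m(B(t))/a = 1/81208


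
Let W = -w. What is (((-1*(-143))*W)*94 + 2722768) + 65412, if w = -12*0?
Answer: 2788180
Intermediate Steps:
w = 0
W = 0 (W = -1*0 = 0)
(((-1*(-143))*W)*94 + 2722768) + 65412 = ((-1*(-143)*0)*94 + 2722768) + 65412 = ((143*0)*94 + 2722768) + 65412 = (0*94 + 2722768) + 65412 = (0 + 2722768) + 65412 = 2722768 + 65412 = 2788180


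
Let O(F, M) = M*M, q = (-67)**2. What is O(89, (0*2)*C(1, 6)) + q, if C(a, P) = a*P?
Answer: 4489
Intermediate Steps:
C(a, P) = P*a
q = 4489
O(F, M) = M**2
O(89, (0*2)*C(1, 6)) + q = ((0*2)*(6*1))**2 + 4489 = (0*6)**2 + 4489 = 0**2 + 4489 = 0 + 4489 = 4489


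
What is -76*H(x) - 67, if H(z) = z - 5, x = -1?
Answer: 389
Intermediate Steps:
H(z) = -5 + z
-76*H(x) - 67 = -76*(-5 - 1) - 67 = -76*(-6) - 67 = 456 - 67 = 389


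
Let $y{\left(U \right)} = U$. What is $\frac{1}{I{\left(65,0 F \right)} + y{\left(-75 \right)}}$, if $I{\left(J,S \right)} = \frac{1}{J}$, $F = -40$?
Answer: $- \frac{65}{4874} \approx -0.013336$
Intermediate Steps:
$\frac{1}{I{\left(65,0 F \right)} + y{\left(-75 \right)}} = \frac{1}{\frac{1}{65} - 75} = \frac{1}{- \frac{4874}{65}} = - \frac{65}{4874}$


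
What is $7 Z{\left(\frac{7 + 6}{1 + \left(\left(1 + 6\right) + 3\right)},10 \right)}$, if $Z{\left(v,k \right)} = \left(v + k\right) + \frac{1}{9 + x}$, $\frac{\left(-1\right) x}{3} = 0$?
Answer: $\frac{7826}{99} \approx 79.051$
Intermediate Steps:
$x = 0$ ($x = \left(-3\right) 0 = 0$)
$Z{\left(v,k \right)} = \frac{1}{9} + k + v$ ($Z{\left(v,k \right)} = \left(v + k\right) + \frac{1}{9 + 0} = \left(k + v\right) + \frac{1}{9} = \frac{1}{9} + k + v$)
$7 Z{\left(\frac{7 + 6}{1 + \left(\left(1 + 6\right) + 3\right)},10 \right)} = 7 \left(\frac{1}{9} + 10 + \frac{7 + 6}{1 + \left(\left(1 + 6\right) + 3\right)}\right) = 7 \left(\frac{1}{9} + 10 + \frac{13}{1 + \left(7 + 3\right)}\right) = 7 \left(\frac{1}{9} + 10 + \frac{13}{1 + 10}\right) = 7 \left(\frac{1}{9} + 10 + \frac{13}{11}\right) = 7 \cdot \frac{1118}{99} = \frac{7826}{99}$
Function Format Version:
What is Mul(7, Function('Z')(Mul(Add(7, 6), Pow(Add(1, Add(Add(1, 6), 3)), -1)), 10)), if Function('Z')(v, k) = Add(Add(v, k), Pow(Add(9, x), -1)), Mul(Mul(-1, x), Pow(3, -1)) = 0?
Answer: Rational(7826, 99) ≈ 79.051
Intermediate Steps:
x = 0 (x = Mul(-3, 0) = 0)
Function('Z')(v, k) = Add(Rational(1, 9), k, v) (Function('Z')(v, k) = Add(Add(v, k), Pow(Add(9, 0), -1)) = Add(Add(k, v), Pow(9, -1)) = Add(Add(k, v), Rational(1, 9)) = Add(Rational(1, 9), k, v))
Mul(7, Function('Z')(Mul(Add(7, 6), Pow(Add(1, Add(Add(1, 6), 3)), -1)), 10)) = Mul(7, Add(Rational(1, 9), 10, Mul(Add(7, 6), Pow(Add(1, Add(Add(1, 6), 3)), -1)))) = Mul(7, Add(Rational(1, 9), 10, Mul(13, Pow(Add(1, Add(7, 3)), -1)))) = Mul(7, Add(Rational(1, 9), 10, Mul(13, Pow(Add(1, 10), -1)))) = Mul(7, Add(Rational(1, 9), 10, Mul(13, Pow(11, -1)))) = Mul(7, Add(Rational(1, 9), 10, Mul(13, Rational(1, 11)))) = Mul(7, Add(Rational(1, 9), 10, Rational(13, 11))) = Mul(7, Rational(1118, 99)) = Rational(7826, 99)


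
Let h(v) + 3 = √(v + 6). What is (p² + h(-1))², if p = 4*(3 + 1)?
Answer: (253 + √5)² ≈ 65145.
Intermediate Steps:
p = 16 (p = 4*4 = 16)
h(v) = -3 + √(6 + v) (h(v) = -3 + √(v + 6) = -3 + √(6 + v))
(p² + h(-1))² = (16² + (-3 + √(6 - 1)))² = (256 + (-3 + √5))² = (253 + √5)²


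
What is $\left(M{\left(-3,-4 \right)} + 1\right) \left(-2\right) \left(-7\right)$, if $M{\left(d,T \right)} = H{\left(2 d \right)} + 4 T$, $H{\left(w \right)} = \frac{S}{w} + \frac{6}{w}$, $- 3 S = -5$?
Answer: $- \frac{2051}{9} \approx -227.89$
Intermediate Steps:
$S = \frac{5}{3}$ ($S = \left(- \frac{1}{3}\right) \left(-5\right) = \frac{5}{3} \approx 1.6667$)
$H{\left(w \right)} = \frac{23}{3 w}$ ($H{\left(w \right)} = \frac{5}{3 w} + \frac{6}{w} = \frac{23}{3 w}$)
$M{\left(d,T \right)} = 4 T + \frac{23}{6 d}$ ($M{\left(d,T \right)} = \frac{23}{3 \cdot 2 d} + 4 T = \frac{23 \frac{1}{2 d}}{3} + 4 T = \frac{23}{6 d} + 4 T = 4 T + \frac{23}{6 d}$)
$\left(M{\left(-3,-4 \right)} + 1\right) \left(-2\right) \left(-7\right) = \left(\left(4 \left(-4\right) + \frac{23}{6 \left(-3\right)}\right) + 1\right) \left(-2\right) \left(-7\right) = \left(\left(-16 + \frac{23}{6} \left(- \frac{1}{3}\right)\right) + 1\right) \left(-2\right) \left(-7\right) = \left(\left(-16 - \frac{23}{18}\right) + 1\right) \left(-2\right) \left(-7\right) = \left(- \frac{311}{18} + 1\right) \left(-2\right) \left(-7\right) = \left(- \frac{293}{18}\right) \left(-2\right) \left(-7\right) = \frac{293}{9} \left(-7\right) = - \frac{2051}{9}$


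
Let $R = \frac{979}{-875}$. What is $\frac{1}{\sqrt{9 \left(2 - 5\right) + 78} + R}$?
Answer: $\frac{856625}{38088434} + \frac{765625 \sqrt{51}}{38088434} \approx 0.16604$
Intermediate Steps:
$R = - \frac{979}{875}$ ($R = 979 \left(- \frac{1}{875}\right) = - \frac{979}{875} \approx -1.1189$)
$\frac{1}{\sqrt{9 \left(2 - 5\right) + 78} + R} = \frac{1}{\sqrt{9 \left(2 - 5\right) + 78} - \frac{979}{875}} = \frac{1}{\sqrt{9 \left(-3\right) + 78} - \frac{979}{875}} = \frac{1}{\sqrt{-27 + 78} - \frac{979}{875}} = \frac{1}{\sqrt{51} - \frac{979}{875}} = \frac{1}{- \frac{979}{875} + \sqrt{51}}$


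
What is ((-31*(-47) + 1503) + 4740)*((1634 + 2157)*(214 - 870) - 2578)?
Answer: -19168949800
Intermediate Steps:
((-31*(-47) + 1503) + 4740)*((1634 + 2157)*(214 - 870) - 2578) = ((1457 + 1503) + 4740)*(3791*(-656) - 2578) = (2960 + 4740)*(-2486896 - 2578) = 7700*(-2489474) = -19168949800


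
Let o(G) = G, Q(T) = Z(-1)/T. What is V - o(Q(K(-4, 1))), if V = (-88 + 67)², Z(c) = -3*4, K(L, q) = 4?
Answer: 444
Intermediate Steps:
Z(c) = -12
Q(T) = -12/T
V = 441 (V = (-21)² = 441)
V - o(Q(K(-4, 1))) = 441 - (-12)/4 = 441 - 1*(-3) = 441 + 3 = 444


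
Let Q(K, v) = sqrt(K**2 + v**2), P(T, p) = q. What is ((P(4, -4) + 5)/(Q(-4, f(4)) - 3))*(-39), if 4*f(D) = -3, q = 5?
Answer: -18720/121 - 1560*sqrt(265)/121 ≈ -364.59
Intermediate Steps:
f(D) = -3/4 (f(D) = (1/4)*(-3) = -3/4)
P(T, p) = 5
((P(4, -4) + 5)/(Q(-4, f(4)) - 3))*(-39) = ((5 + 5)/(sqrt((-4)**2 + (-3/4)**2) - 3))*(-39) = (10/(sqrt(16 + 9/16) - 3))*(-39) = (10/(sqrt(265/16) - 3))*(-39) = (10/(sqrt(265)/4 - 3))*(-39) = (10/(-3 + sqrt(265)/4))*(-39) = -390/(-3 + sqrt(265)/4)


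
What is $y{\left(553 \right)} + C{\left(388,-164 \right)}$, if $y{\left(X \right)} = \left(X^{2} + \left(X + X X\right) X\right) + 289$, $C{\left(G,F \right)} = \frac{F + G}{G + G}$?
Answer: $\frac{16463255576}{97} \approx 1.6972 \cdot 10^{8}$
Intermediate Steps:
$C{\left(G,F \right)} = \frac{F + G}{2 G}$
$y{\left(X \right)} = 289 + X^{2} + X \left(X + X^{2}\right)$ ($y{\left(X \right)} = \left(X^{2} + \left(X + X^{2}\right) X\right) + 289 = \left(X^{2} + X \left(X + X^{2}\right)\right) + 289 = 289 + X^{2} + X \left(X + X^{2}\right)$)
$y{\left(553 \right)} + C{\left(388,-164 \right)} = \left(289 + 553^{3} + 2 \cdot 553^{2}\right) + \frac{-164 + 388}{2 \cdot 388} = \left(289 + 169112377 + 2 \cdot 305809\right) + \frac{1}{2} \cdot \frac{1}{388} \cdot 224 = \left(289 + 169112377 + 611618\right) + \frac{28}{97} = 169724284 + \frac{28}{97} = \frac{16463255576}{97}$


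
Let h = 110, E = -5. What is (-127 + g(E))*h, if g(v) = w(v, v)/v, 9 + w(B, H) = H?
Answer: -13662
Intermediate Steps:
w(B, H) = -9 + H
g(v) = (-9 + v)/v
(-127 + g(E))*h = (-127 + (-9 - 5)/(-5))*110 = (-127 - 1/5*(-14))*110 = (-127 + 14/5)*110 = -621/5*110 = -13662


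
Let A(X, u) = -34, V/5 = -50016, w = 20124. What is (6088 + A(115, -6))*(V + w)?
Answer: -1392153624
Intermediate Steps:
V = -250080 (V = 5*(-50016) = -250080)
(6088 + A(115, -6))*(V + w) = (6088 - 34)*(-250080 + 20124) = 6054*(-229956) = -1392153624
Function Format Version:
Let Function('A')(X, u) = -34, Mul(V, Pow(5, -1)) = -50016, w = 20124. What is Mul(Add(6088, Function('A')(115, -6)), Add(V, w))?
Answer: -1392153624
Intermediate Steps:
V = -250080 (V = Mul(5, -50016) = -250080)
Mul(Add(6088, Function('A')(115, -6)), Add(V, w)) = Mul(Add(6088, -34), Add(-250080, 20124)) = Mul(6054, -229956) = -1392153624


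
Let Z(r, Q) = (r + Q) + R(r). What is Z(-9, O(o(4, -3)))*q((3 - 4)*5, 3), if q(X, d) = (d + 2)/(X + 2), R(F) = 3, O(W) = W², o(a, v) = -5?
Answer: -95/3 ≈ -31.667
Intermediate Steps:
q(X, d) = (2 + d)/(2 + X)
Z(r, Q) = 3 + Q + r (Z(r, Q) = (r + Q) + 3 = (Q + r) + 3 = 3 + Q + r)
Z(-9, O(o(4, -3)))*q((3 - 4)*5, 3) = (3 + (-5)² - 9)*((2 + 3)/(2 + (3 - 4)*5)) = (3 + 25 - 9)*(5/(2 - 1*5)) = 19*(5/(2 - 5)) = 19*(5/(-3)) = 19*(-⅓*5) = 19*(-5/3) = -95/3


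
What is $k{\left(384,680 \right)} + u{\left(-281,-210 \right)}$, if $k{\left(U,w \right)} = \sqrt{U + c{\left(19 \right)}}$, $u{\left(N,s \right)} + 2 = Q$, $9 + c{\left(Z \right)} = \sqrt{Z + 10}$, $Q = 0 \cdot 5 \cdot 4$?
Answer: $-2 + \sqrt{375 + \sqrt{29}} \approx 17.503$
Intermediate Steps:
$Q = 0$ ($Q = 0 \cdot 4 = 0$)
$c{\left(Z \right)} = -9 + \sqrt{10 + Z}$ ($c{\left(Z \right)} = -9 + \sqrt{Z + 10} = -9 + \sqrt{10 + Z}$)
$u{\left(N,s \right)} = -2$ ($u{\left(N,s \right)} = -2 + 0 = -2$)
$k{\left(U,w \right)} = \sqrt{-9 + U + \sqrt{29}}$ ($k{\left(U,w \right)} = \sqrt{U - \left(9 - \sqrt{10 + 19}\right)} = \sqrt{U - \left(9 - \sqrt{29}\right)} = \sqrt{-9 + U + \sqrt{29}}$)
$k{\left(384,680 \right)} + u{\left(-281,-210 \right)} = \sqrt{-9 + 384 + \sqrt{29}} - 2 = \sqrt{375 + \sqrt{29}} - 2 = -2 + \sqrt{375 + \sqrt{29}}$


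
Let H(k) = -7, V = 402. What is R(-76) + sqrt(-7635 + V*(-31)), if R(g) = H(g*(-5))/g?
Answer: 7/76 + 3*I*sqrt(2233) ≈ 0.092105 + 141.76*I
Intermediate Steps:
R(g) = -7/g
R(-76) + sqrt(-7635 + V*(-31)) = -7/(-76) + sqrt(-7635 + 402*(-31)) = -7*(-1/76) + sqrt(-7635 - 12462) = 7/76 + sqrt(-20097) = 7/76 + 3*I*sqrt(2233)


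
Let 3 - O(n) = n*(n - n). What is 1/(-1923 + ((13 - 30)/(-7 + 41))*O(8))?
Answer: -2/3849 ≈ -0.00051962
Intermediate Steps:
O(n) = 3 (O(n) = 3 - n*(n - n) = 3 - n*0 = 3 - 1*0 = 3 + 0 = 3)
1/(-1923 + ((13 - 30)/(-7 + 41))*O(8)) = 1/(-1923 + ((13 - 30)/(-7 + 41))*3) = 1/(-1923 - 17/34*3) = 1/(-1923 - 17*1/34*3) = 1/(-1923 - ½*3) = 1/(-1923 - 3/2) = 1/(-3849/2) = -2/3849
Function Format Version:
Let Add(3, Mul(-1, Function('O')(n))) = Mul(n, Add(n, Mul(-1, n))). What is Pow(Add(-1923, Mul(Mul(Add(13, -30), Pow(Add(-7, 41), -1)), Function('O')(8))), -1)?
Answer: Rational(-2, 3849) ≈ -0.00051962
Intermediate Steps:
Function('O')(n) = 3 (Function('O')(n) = Add(3, Mul(-1, Mul(n, Add(n, Mul(-1, n))))) = Add(3, Mul(-1, Mul(n, 0))) = Add(3, Mul(-1, 0)) = Add(3, 0) = 3)
Pow(Add(-1923, Mul(Mul(Add(13, -30), Pow(Add(-7, 41), -1)), Function('O')(8))), -1) = Pow(Add(-1923, Mul(Mul(Add(13, -30), Pow(Add(-7, 41), -1)), 3)), -1) = Pow(Add(-1923, Mul(Mul(-17, Pow(34, -1)), 3)), -1) = Pow(Add(-1923, Mul(Mul(-17, Rational(1, 34)), 3)), -1) = Pow(Add(-1923, Mul(Rational(-1, 2), 3)), -1) = Pow(Add(-1923, Rational(-3, 2)), -1) = Pow(Rational(-3849, 2), -1) = Rational(-2, 3849)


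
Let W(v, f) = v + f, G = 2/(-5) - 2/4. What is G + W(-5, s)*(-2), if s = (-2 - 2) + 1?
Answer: 151/10 ≈ 15.100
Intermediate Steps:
s = -3 (s = -4 + 1 = -3)
G = -9/10 (G = 2*(-⅕) - 2*¼ = -⅖ - ½ = -9/10 ≈ -0.90000)
W(v, f) = f + v
G + W(-5, s)*(-2) = -9/10 + (-3 - 5)*(-2) = -9/10 - 8*(-2) = -9/10 + 16 = 151/10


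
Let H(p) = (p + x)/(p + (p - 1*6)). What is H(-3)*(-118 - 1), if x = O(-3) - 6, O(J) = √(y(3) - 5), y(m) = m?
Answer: -357/4 + 119*I*√2/12 ≈ -89.25 + 14.024*I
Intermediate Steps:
O(J) = I*√2 (O(J) = √(3 - 5) = √(-2) = I*√2)
x = -6 + I*√2 (x = I*√2 - 6 = -6 + I*√2 ≈ -6.0 + 1.4142*I)
H(p) = (-6 + p + I*√2)/(-6 + 2*p) (H(p) = (p + (-6 + I*√2))/(p + (p - 1*6)) = (-6 + p + I*√2)/(p + (p - 6)) = (-6 + p + I*√2)/(p + (-6 + p)) = (-6 + p + I*√2)/(-6 + 2*p))
H(-3)*(-118 - 1) = ((-6 - 3 + I*√2)/(2*(-3 - 3)))*(-118 - 1) = ((½)*(-9 + I*√2)/(-6))*(-119) = ((½)*(-⅙)*(-9 + I*√2))*(-119) = (¾ - I*√2/12)*(-119) = -357/4 + 119*I*√2/12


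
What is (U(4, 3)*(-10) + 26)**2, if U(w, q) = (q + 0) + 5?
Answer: 2916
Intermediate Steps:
U(w, q) = 5 + q (U(w, q) = q + 5 = 5 + q)
(U(4, 3)*(-10) + 26)**2 = ((5 + 3)*(-10) + 26)**2 = (8*(-10) + 26)**2 = (-80 + 26)**2 = (-54)**2 = 2916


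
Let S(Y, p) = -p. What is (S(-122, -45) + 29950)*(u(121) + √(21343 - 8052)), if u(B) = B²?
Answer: 439156795 + 29995*√13291 ≈ 4.4261e+8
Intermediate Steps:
(S(-122, -45) + 29950)*(u(121) + √(21343 - 8052)) = (-1*(-45) + 29950)*(121² + √(21343 - 8052)) = (45 + 29950)*(14641 + √13291) = 29995*(14641 + √13291) = 439156795 + 29995*√13291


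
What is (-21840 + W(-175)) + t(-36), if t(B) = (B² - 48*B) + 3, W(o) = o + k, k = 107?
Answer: -18881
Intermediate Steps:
W(o) = 107 + o (W(o) = o + 107 = 107 + o)
t(B) = 3 + B² - 48*B
(-21840 + W(-175)) + t(-36) = (-21840 + (107 - 175)) + (3 + (-36)² - 48*(-36)) = (-21840 - 68) + (3 + 1296 + 1728) = -21908 + 3027 = -18881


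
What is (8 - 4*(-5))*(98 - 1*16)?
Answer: 2296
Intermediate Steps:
(8 - 4*(-5))*(98 - 1*16) = (8 + 20)*(98 - 16) = 28*82 = 2296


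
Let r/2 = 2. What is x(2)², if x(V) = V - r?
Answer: 4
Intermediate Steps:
r = 4 (r = 2*2 = 4)
x(V) = -4 + V (x(V) = V - 1*4 = V - 4 = -4 + V)
x(2)² = (-4 + 2)² = (-2)² = 4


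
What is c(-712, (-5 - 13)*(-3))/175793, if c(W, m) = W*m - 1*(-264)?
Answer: -38184/175793 ≈ -0.21721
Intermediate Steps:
c(W, m) = 264 + W*m (c(W, m) = W*m + 264 = 264 + W*m)
c(-712, (-5 - 13)*(-3))/175793 = (264 - 712*(-5 - 13)*(-3))/175793 = (264 - (-12816)*(-3))*(1/175793) = (264 - 712*54)*(1/175793) = (264 - 38448)*(1/175793) = -38184*1/175793 = -38184/175793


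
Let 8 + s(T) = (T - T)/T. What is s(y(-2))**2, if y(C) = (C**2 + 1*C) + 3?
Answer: 64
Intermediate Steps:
y(C) = 3 + C + C**2 (y(C) = (C**2 + C) + 3 = (C + C**2) + 3 = 3 + C + C**2)
s(T) = -8 (s(T) = -8 + (T - T)/T = -8 + 0/T = -8 + 0 = -8)
s(y(-2))**2 = (-8)**2 = 64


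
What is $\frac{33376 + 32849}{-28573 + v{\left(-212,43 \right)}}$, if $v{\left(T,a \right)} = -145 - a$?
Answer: $- \frac{22075}{9587} \approx -2.3026$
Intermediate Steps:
$\frac{33376 + 32849}{-28573 + v{\left(-212,43 \right)}} = \frac{33376 + 32849}{-28573 - 188} = \frac{66225}{-28573 - 188} = \frac{66225}{-28761} = 66225 \left(- \frac{1}{28761}\right) = - \frac{22075}{9587}$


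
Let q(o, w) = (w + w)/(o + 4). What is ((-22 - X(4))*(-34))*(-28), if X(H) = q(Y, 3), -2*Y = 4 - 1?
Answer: -116144/5 ≈ -23229.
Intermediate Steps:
Y = -3/2 (Y = -(4 - 1)/2 = -½*3 = -3/2 ≈ -1.5000)
q(o, w) = 2*w/(4 + o) (q(o, w) = (2*w)/(4 + o) = 2*w/(4 + o))
X(H) = 12/5 (X(H) = 2*3/(4 - 3/2) = 2*3/(5/2) = 2*3*(⅖) = 12/5)
((-22 - X(4))*(-34))*(-28) = ((-22 - 1*12/5)*(-34))*(-28) = ((-22 - 12/5)*(-34))*(-28) = -122/5*(-34)*(-28) = (4148/5)*(-28) = -116144/5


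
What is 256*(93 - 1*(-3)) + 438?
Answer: 25014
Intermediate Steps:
256*(93 - 1*(-3)) + 438 = 256*(93 + 3) + 438 = 256*96 + 438 = 24576 + 438 = 25014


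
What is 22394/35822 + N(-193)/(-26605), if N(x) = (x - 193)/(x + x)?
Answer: 297878274/476522155 ≈ 0.62511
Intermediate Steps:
N(x) = (-193 + x)/(2*x) (N(x) = (-193 + x)/((2*x)) = (-193 + x)*(1/(2*x)) = (-193 + x)/(2*x))
22394/35822 + N(-193)/(-26605) = 22394/35822 + ((½)*(-193 - 193)/(-193))/(-26605) = 22394*(1/35822) + ((½)*(-1/193)*(-386))*(-1/26605) = 11197/17911 + 1*(-1/26605) = 11197/17911 - 1/26605 = 297878274/476522155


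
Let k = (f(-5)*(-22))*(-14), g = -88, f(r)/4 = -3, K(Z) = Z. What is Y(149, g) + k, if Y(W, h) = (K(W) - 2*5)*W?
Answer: 17015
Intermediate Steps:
f(r) = -12 (f(r) = 4*(-3) = -12)
Y(W, h) = W*(-10 + W) (Y(W, h) = (W - 2*5)*W = (W - 10)*W = (-10 + W)*W = W*(-10 + W))
k = -3696 (k = -12*(-22)*(-14) = 264*(-14) = -3696)
Y(149, g) + k = 149*(-10 + 149) - 3696 = 149*139 - 3696 = 20711 - 3696 = 17015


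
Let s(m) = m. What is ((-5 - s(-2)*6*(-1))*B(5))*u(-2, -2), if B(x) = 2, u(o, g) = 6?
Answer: -204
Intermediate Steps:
((-5 - s(-2)*6*(-1))*B(5))*u(-2, -2) = ((-5 - (-2*6)*(-1))*2)*6 = ((-5 - (-12)*(-1))*2)*6 = ((-5 - 1*12)*2)*6 = ((-5 - 12)*2)*6 = -17*2*6 = -34*6 = -204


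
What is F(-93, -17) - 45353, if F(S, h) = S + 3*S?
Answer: -45725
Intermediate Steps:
F(S, h) = 4*S
F(-93, -17) - 45353 = 4*(-93) - 45353 = -372 - 45353 = -45725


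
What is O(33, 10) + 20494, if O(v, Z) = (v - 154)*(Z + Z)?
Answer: 18074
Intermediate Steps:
O(v, Z) = 2*Z*(-154 + v) (O(v, Z) = (-154 + v)*(2*Z) = 2*Z*(-154 + v))
O(33, 10) + 20494 = 2*10*(-154 + 33) + 20494 = 2*10*(-121) + 20494 = -2420 + 20494 = 18074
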